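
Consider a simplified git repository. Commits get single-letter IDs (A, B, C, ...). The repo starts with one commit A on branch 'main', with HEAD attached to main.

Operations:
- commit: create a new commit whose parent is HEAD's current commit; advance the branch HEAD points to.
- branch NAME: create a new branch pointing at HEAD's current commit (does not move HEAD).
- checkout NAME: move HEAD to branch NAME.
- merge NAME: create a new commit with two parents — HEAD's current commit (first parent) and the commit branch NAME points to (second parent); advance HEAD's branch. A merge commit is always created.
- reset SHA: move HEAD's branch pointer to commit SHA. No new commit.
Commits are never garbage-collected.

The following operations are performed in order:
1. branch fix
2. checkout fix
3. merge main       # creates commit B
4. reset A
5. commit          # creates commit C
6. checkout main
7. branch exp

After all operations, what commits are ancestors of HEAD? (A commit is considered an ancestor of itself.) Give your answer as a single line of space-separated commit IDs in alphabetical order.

Answer: A

Derivation:
After op 1 (branch): HEAD=main@A [fix=A main=A]
After op 2 (checkout): HEAD=fix@A [fix=A main=A]
After op 3 (merge): HEAD=fix@B [fix=B main=A]
After op 4 (reset): HEAD=fix@A [fix=A main=A]
After op 5 (commit): HEAD=fix@C [fix=C main=A]
After op 6 (checkout): HEAD=main@A [fix=C main=A]
After op 7 (branch): HEAD=main@A [exp=A fix=C main=A]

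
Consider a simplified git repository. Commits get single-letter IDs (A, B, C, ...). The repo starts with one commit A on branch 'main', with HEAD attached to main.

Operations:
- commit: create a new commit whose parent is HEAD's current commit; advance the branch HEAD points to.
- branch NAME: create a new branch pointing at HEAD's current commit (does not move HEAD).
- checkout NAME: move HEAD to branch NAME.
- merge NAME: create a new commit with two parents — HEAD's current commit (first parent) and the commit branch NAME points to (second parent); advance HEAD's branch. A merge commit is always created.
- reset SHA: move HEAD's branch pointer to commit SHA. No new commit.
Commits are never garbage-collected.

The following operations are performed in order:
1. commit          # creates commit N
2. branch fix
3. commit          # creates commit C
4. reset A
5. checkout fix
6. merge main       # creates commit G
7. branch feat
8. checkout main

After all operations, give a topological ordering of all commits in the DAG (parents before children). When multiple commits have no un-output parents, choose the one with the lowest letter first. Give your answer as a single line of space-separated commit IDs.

After op 1 (commit): HEAD=main@N [main=N]
After op 2 (branch): HEAD=main@N [fix=N main=N]
After op 3 (commit): HEAD=main@C [fix=N main=C]
After op 4 (reset): HEAD=main@A [fix=N main=A]
After op 5 (checkout): HEAD=fix@N [fix=N main=A]
After op 6 (merge): HEAD=fix@G [fix=G main=A]
After op 7 (branch): HEAD=fix@G [feat=G fix=G main=A]
After op 8 (checkout): HEAD=main@A [feat=G fix=G main=A]
commit A: parents=[]
commit C: parents=['N']
commit G: parents=['N', 'A']
commit N: parents=['A']

Answer: A N C G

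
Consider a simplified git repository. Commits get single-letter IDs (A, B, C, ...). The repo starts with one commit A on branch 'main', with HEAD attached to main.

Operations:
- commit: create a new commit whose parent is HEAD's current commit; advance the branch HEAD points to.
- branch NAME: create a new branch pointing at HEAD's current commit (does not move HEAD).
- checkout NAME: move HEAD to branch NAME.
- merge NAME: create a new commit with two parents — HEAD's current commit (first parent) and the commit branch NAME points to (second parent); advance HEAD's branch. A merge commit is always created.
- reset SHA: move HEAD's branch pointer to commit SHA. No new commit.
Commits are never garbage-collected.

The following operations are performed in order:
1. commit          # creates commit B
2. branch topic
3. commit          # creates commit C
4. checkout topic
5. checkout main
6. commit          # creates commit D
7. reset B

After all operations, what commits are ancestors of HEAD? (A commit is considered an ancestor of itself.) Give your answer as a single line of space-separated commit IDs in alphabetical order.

Answer: A B

Derivation:
After op 1 (commit): HEAD=main@B [main=B]
After op 2 (branch): HEAD=main@B [main=B topic=B]
After op 3 (commit): HEAD=main@C [main=C topic=B]
After op 4 (checkout): HEAD=topic@B [main=C topic=B]
After op 5 (checkout): HEAD=main@C [main=C topic=B]
After op 6 (commit): HEAD=main@D [main=D topic=B]
After op 7 (reset): HEAD=main@B [main=B topic=B]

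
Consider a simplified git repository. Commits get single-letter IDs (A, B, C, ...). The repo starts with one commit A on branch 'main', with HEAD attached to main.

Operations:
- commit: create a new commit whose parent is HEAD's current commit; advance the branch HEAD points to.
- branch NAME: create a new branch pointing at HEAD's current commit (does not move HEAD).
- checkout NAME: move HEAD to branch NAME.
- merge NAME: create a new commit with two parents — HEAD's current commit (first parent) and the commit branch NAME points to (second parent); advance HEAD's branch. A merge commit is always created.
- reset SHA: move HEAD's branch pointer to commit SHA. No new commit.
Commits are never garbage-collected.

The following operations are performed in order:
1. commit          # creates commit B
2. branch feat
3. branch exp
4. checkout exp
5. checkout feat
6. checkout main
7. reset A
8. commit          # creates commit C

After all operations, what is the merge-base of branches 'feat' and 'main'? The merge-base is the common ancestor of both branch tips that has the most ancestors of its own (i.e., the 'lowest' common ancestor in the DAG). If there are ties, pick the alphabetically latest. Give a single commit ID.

Answer: A

Derivation:
After op 1 (commit): HEAD=main@B [main=B]
After op 2 (branch): HEAD=main@B [feat=B main=B]
After op 3 (branch): HEAD=main@B [exp=B feat=B main=B]
After op 4 (checkout): HEAD=exp@B [exp=B feat=B main=B]
After op 5 (checkout): HEAD=feat@B [exp=B feat=B main=B]
After op 6 (checkout): HEAD=main@B [exp=B feat=B main=B]
After op 7 (reset): HEAD=main@A [exp=B feat=B main=A]
After op 8 (commit): HEAD=main@C [exp=B feat=B main=C]
ancestors(feat=B): ['A', 'B']
ancestors(main=C): ['A', 'C']
common: ['A']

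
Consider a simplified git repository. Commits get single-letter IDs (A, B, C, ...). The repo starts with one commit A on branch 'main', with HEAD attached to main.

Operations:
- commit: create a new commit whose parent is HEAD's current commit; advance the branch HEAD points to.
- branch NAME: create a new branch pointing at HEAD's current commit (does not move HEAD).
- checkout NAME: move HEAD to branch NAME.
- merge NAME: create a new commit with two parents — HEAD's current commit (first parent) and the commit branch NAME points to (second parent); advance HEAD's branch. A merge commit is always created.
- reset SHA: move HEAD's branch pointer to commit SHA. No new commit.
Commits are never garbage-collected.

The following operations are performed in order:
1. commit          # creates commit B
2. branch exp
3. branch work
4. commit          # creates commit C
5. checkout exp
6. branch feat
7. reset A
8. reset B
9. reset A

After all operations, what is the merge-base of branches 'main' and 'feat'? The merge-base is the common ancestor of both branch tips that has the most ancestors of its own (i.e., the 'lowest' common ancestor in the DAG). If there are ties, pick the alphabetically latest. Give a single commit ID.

Answer: B

Derivation:
After op 1 (commit): HEAD=main@B [main=B]
After op 2 (branch): HEAD=main@B [exp=B main=B]
After op 3 (branch): HEAD=main@B [exp=B main=B work=B]
After op 4 (commit): HEAD=main@C [exp=B main=C work=B]
After op 5 (checkout): HEAD=exp@B [exp=B main=C work=B]
After op 6 (branch): HEAD=exp@B [exp=B feat=B main=C work=B]
After op 7 (reset): HEAD=exp@A [exp=A feat=B main=C work=B]
After op 8 (reset): HEAD=exp@B [exp=B feat=B main=C work=B]
After op 9 (reset): HEAD=exp@A [exp=A feat=B main=C work=B]
ancestors(main=C): ['A', 'B', 'C']
ancestors(feat=B): ['A', 'B']
common: ['A', 'B']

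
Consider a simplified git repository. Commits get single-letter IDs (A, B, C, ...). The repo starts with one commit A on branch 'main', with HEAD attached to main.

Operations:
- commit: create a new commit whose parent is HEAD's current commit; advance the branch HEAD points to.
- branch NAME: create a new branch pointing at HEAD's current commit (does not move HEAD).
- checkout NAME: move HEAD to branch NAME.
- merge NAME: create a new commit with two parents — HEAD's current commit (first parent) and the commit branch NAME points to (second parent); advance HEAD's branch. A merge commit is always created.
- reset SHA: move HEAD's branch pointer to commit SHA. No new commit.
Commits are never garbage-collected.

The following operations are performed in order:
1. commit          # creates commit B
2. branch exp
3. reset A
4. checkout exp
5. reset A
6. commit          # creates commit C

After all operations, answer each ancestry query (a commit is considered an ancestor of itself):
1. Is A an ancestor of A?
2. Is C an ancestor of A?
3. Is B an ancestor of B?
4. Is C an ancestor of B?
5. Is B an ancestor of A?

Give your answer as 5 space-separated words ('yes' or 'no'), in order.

Answer: yes no yes no no

Derivation:
After op 1 (commit): HEAD=main@B [main=B]
After op 2 (branch): HEAD=main@B [exp=B main=B]
After op 3 (reset): HEAD=main@A [exp=B main=A]
After op 4 (checkout): HEAD=exp@B [exp=B main=A]
After op 5 (reset): HEAD=exp@A [exp=A main=A]
After op 6 (commit): HEAD=exp@C [exp=C main=A]
ancestors(A) = {A}; A in? yes
ancestors(A) = {A}; C in? no
ancestors(B) = {A,B}; B in? yes
ancestors(B) = {A,B}; C in? no
ancestors(A) = {A}; B in? no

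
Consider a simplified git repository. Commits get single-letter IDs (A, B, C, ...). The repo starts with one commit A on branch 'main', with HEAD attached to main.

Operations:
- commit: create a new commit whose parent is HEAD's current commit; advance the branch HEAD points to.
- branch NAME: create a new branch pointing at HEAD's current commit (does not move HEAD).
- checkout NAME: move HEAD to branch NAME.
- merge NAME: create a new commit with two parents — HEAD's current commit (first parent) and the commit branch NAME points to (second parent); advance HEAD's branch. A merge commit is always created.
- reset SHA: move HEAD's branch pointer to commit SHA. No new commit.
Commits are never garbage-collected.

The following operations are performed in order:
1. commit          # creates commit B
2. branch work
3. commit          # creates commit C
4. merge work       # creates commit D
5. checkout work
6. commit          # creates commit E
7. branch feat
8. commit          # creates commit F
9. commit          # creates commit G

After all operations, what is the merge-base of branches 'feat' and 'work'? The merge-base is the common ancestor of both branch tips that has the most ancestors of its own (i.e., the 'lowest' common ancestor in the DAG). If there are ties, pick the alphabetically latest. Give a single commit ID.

Answer: E

Derivation:
After op 1 (commit): HEAD=main@B [main=B]
After op 2 (branch): HEAD=main@B [main=B work=B]
After op 3 (commit): HEAD=main@C [main=C work=B]
After op 4 (merge): HEAD=main@D [main=D work=B]
After op 5 (checkout): HEAD=work@B [main=D work=B]
After op 6 (commit): HEAD=work@E [main=D work=E]
After op 7 (branch): HEAD=work@E [feat=E main=D work=E]
After op 8 (commit): HEAD=work@F [feat=E main=D work=F]
After op 9 (commit): HEAD=work@G [feat=E main=D work=G]
ancestors(feat=E): ['A', 'B', 'E']
ancestors(work=G): ['A', 'B', 'E', 'F', 'G']
common: ['A', 'B', 'E']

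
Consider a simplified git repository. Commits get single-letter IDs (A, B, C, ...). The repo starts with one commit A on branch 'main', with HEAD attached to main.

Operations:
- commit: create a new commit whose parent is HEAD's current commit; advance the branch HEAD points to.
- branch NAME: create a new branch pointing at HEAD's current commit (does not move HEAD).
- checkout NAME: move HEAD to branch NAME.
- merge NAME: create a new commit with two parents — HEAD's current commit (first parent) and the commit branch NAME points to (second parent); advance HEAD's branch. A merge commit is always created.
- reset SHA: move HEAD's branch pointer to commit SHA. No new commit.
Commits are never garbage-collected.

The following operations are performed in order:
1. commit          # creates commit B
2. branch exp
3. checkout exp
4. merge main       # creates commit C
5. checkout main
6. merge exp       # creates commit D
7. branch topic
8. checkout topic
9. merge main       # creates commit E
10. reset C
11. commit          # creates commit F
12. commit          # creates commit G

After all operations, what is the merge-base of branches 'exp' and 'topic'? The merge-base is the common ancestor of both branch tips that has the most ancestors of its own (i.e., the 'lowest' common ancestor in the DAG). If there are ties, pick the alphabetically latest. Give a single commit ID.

After op 1 (commit): HEAD=main@B [main=B]
After op 2 (branch): HEAD=main@B [exp=B main=B]
After op 3 (checkout): HEAD=exp@B [exp=B main=B]
After op 4 (merge): HEAD=exp@C [exp=C main=B]
After op 5 (checkout): HEAD=main@B [exp=C main=B]
After op 6 (merge): HEAD=main@D [exp=C main=D]
After op 7 (branch): HEAD=main@D [exp=C main=D topic=D]
After op 8 (checkout): HEAD=topic@D [exp=C main=D topic=D]
After op 9 (merge): HEAD=topic@E [exp=C main=D topic=E]
After op 10 (reset): HEAD=topic@C [exp=C main=D topic=C]
After op 11 (commit): HEAD=topic@F [exp=C main=D topic=F]
After op 12 (commit): HEAD=topic@G [exp=C main=D topic=G]
ancestors(exp=C): ['A', 'B', 'C']
ancestors(topic=G): ['A', 'B', 'C', 'F', 'G']
common: ['A', 'B', 'C']

Answer: C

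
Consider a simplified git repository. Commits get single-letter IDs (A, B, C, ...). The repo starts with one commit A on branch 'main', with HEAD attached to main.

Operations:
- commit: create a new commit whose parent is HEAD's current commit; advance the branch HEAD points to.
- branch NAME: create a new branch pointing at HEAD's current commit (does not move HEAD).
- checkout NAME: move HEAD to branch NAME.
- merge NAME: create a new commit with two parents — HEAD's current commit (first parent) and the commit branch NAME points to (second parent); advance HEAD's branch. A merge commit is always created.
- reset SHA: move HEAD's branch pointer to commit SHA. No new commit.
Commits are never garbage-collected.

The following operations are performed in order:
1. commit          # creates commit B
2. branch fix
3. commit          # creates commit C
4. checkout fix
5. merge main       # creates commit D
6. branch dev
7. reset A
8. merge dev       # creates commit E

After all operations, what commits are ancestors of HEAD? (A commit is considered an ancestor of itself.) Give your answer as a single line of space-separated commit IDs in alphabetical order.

After op 1 (commit): HEAD=main@B [main=B]
After op 2 (branch): HEAD=main@B [fix=B main=B]
After op 3 (commit): HEAD=main@C [fix=B main=C]
After op 4 (checkout): HEAD=fix@B [fix=B main=C]
After op 5 (merge): HEAD=fix@D [fix=D main=C]
After op 6 (branch): HEAD=fix@D [dev=D fix=D main=C]
After op 7 (reset): HEAD=fix@A [dev=D fix=A main=C]
After op 8 (merge): HEAD=fix@E [dev=D fix=E main=C]

Answer: A B C D E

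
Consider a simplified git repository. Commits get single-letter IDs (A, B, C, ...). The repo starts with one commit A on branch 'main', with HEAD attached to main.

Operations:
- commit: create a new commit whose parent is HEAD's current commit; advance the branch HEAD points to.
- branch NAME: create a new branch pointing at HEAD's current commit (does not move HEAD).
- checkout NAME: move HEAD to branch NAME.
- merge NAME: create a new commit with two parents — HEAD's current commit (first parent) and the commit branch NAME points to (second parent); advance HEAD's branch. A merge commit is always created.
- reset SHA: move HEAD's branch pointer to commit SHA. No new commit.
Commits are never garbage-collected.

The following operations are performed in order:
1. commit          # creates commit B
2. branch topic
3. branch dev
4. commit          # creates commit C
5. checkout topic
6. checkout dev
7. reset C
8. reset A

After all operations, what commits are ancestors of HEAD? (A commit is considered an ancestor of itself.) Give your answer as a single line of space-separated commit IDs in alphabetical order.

After op 1 (commit): HEAD=main@B [main=B]
After op 2 (branch): HEAD=main@B [main=B topic=B]
After op 3 (branch): HEAD=main@B [dev=B main=B topic=B]
After op 4 (commit): HEAD=main@C [dev=B main=C topic=B]
After op 5 (checkout): HEAD=topic@B [dev=B main=C topic=B]
After op 6 (checkout): HEAD=dev@B [dev=B main=C topic=B]
After op 7 (reset): HEAD=dev@C [dev=C main=C topic=B]
After op 8 (reset): HEAD=dev@A [dev=A main=C topic=B]

Answer: A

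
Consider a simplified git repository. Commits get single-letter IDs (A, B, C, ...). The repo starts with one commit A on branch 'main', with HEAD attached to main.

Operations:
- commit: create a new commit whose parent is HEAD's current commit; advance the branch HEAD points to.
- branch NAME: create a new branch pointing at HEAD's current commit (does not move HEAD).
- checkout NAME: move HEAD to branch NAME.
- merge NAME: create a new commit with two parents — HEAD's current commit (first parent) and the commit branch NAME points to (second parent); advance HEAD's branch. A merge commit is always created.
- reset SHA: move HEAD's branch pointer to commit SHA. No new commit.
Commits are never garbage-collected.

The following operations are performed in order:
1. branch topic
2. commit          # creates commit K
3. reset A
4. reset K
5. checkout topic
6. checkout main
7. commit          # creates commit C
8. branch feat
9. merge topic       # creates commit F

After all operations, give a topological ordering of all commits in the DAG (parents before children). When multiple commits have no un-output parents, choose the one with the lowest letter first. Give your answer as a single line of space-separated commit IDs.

After op 1 (branch): HEAD=main@A [main=A topic=A]
After op 2 (commit): HEAD=main@K [main=K topic=A]
After op 3 (reset): HEAD=main@A [main=A topic=A]
After op 4 (reset): HEAD=main@K [main=K topic=A]
After op 5 (checkout): HEAD=topic@A [main=K topic=A]
After op 6 (checkout): HEAD=main@K [main=K topic=A]
After op 7 (commit): HEAD=main@C [main=C topic=A]
After op 8 (branch): HEAD=main@C [feat=C main=C topic=A]
After op 9 (merge): HEAD=main@F [feat=C main=F topic=A]
commit A: parents=[]
commit C: parents=['K']
commit F: parents=['C', 'A']
commit K: parents=['A']

Answer: A K C F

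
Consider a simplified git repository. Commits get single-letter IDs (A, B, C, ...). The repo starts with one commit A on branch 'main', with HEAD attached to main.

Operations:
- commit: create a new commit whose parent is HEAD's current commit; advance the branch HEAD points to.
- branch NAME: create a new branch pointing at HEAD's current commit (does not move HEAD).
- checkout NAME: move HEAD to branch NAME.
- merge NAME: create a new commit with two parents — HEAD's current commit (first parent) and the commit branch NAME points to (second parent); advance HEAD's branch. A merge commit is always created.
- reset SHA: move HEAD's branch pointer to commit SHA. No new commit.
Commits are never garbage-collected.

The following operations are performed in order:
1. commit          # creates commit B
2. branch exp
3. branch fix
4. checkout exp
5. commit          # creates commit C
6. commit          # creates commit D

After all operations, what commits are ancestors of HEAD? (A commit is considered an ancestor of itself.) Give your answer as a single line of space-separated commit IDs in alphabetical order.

Answer: A B C D

Derivation:
After op 1 (commit): HEAD=main@B [main=B]
After op 2 (branch): HEAD=main@B [exp=B main=B]
After op 3 (branch): HEAD=main@B [exp=B fix=B main=B]
After op 4 (checkout): HEAD=exp@B [exp=B fix=B main=B]
After op 5 (commit): HEAD=exp@C [exp=C fix=B main=B]
After op 6 (commit): HEAD=exp@D [exp=D fix=B main=B]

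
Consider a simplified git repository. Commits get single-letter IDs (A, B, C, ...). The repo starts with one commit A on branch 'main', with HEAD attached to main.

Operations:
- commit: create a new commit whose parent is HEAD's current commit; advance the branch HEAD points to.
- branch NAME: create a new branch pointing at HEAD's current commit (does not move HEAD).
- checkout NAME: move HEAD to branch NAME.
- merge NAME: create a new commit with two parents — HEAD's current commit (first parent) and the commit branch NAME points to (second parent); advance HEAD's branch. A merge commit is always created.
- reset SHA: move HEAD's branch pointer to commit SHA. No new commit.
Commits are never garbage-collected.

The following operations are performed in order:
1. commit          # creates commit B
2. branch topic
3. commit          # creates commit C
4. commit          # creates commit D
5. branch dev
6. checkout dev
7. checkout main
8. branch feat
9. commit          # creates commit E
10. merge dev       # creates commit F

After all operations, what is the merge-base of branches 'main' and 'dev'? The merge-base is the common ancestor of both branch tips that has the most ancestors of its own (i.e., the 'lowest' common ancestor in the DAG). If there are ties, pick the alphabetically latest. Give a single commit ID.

After op 1 (commit): HEAD=main@B [main=B]
After op 2 (branch): HEAD=main@B [main=B topic=B]
After op 3 (commit): HEAD=main@C [main=C topic=B]
After op 4 (commit): HEAD=main@D [main=D topic=B]
After op 5 (branch): HEAD=main@D [dev=D main=D topic=B]
After op 6 (checkout): HEAD=dev@D [dev=D main=D topic=B]
After op 7 (checkout): HEAD=main@D [dev=D main=D topic=B]
After op 8 (branch): HEAD=main@D [dev=D feat=D main=D topic=B]
After op 9 (commit): HEAD=main@E [dev=D feat=D main=E topic=B]
After op 10 (merge): HEAD=main@F [dev=D feat=D main=F topic=B]
ancestors(main=F): ['A', 'B', 'C', 'D', 'E', 'F']
ancestors(dev=D): ['A', 'B', 'C', 'D']
common: ['A', 'B', 'C', 'D']

Answer: D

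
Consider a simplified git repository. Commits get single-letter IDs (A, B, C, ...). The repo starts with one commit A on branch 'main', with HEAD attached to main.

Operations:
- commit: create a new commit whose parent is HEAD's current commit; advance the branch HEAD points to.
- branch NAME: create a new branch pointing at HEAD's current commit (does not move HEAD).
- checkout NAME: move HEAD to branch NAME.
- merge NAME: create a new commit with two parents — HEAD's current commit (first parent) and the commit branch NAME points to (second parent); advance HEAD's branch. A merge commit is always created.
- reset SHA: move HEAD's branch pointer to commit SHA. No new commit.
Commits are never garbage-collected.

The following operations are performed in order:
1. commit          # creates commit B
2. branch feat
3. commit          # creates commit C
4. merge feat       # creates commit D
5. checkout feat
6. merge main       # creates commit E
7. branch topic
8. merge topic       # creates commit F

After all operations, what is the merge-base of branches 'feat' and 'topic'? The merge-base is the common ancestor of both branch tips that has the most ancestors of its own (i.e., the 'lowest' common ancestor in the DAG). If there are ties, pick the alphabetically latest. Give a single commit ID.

After op 1 (commit): HEAD=main@B [main=B]
After op 2 (branch): HEAD=main@B [feat=B main=B]
After op 3 (commit): HEAD=main@C [feat=B main=C]
After op 4 (merge): HEAD=main@D [feat=B main=D]
After op 5 (checkout): HEAD=feat@B [feat=B main=D]
After op 6 (merge): HEAD=feat@E [feat=E main=D]
After op 7 (branch): HEAD=feat@E [feat=E main=D topic=E]
After op 8 (merge): HEAD=feat@F [feat=F main=D topic=E]
ancestors(feat=F): ['A', 'B', 'C', 'D', 'E', 'F']
ancestors(topic=E): ['A', 'B', 'C', 'D', 'E']
common: ['A', 'B', 'C', 'D', 'E']

Answer: E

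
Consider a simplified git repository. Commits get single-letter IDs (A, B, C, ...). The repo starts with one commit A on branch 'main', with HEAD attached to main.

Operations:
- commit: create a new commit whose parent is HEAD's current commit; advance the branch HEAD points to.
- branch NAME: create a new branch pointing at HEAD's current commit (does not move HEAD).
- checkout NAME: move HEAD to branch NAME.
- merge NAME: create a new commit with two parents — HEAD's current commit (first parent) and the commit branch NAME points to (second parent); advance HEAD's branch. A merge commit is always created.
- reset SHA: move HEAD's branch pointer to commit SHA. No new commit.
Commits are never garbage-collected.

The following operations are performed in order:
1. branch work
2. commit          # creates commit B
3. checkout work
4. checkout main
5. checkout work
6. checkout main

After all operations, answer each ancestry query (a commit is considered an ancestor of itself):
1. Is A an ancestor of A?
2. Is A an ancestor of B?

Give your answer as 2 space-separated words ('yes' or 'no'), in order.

Answer: yes yes

Derivation:
After op 1 (branch): HEAD=main@A [main=A work=A]
After op 2 (commit): HEAD=main@B [main=B work=A]
After op 3 (checkout): HEAD=work@A [main=B work=A]
After op 4 (checkout): HEAD=main@B [main=B work=A]
After op 5 (checkout): HEAD=work@A [main=B work=A]
After op 6 (checkout): HEAD=main@B [main=B work=A]
ancestors(A) = {A}; A in? yes
ancestors(B) = {A,B}; A in? yes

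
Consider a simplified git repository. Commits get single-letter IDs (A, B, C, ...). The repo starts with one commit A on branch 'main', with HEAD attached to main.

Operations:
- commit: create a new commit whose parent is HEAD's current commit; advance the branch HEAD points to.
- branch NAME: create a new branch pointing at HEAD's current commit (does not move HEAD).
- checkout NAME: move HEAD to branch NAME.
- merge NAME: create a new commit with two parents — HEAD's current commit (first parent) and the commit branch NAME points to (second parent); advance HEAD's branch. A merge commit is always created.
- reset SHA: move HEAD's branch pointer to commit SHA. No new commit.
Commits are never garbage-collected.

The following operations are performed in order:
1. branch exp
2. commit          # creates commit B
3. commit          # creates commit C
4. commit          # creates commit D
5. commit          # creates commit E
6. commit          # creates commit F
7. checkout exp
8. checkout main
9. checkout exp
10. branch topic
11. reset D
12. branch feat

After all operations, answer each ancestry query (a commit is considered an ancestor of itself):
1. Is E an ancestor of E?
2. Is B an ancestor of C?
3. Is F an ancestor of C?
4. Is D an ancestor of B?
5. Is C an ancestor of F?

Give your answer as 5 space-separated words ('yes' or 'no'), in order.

Answer: yes yes no no yes

Derivation:
After op 1 (branch): HEAD=main@A [exp=A main=A]
After op 2 (commit): HEAD=main@B [exp=A main=B]
After op 3 (commit): HEAD=main@C [exp=A main=C]
After op 4 (commit): HEAD=main@D [exp=A main=D]
After op 5 (commit): HEAD=main@E [exp=A main=E]
After op 6 (commit): HEAD=main@F [exp=A main=F]
After op 7 (checkout): HEAD=exp@A [exp=A main=F]
After op 8 (checkout): HEAD=main@F [exp=A main=F]
After op 9 (checkout): HEAD=exp@A [exp=A main=F]
After op 10 (branch): HEAD=exp@A [exp=A main=F topic=A]
After op 11 (reset): HEAD=exp@D [exp=D main=F topic=A]
After op 12 (branch): HEAD=exp@D [exp=D feat=D main=F topic=A]
ancestors(E) = {A,B,C,D,E}; E in? yes
ancestors(C) = {A,B,C}; B in? yes
ancestors(C) = {A,B,C}; F in? no
ancestors(B) = {A,B}; D in? no
ancestors(F) = {A,B,C,D,E,F}; C in? yes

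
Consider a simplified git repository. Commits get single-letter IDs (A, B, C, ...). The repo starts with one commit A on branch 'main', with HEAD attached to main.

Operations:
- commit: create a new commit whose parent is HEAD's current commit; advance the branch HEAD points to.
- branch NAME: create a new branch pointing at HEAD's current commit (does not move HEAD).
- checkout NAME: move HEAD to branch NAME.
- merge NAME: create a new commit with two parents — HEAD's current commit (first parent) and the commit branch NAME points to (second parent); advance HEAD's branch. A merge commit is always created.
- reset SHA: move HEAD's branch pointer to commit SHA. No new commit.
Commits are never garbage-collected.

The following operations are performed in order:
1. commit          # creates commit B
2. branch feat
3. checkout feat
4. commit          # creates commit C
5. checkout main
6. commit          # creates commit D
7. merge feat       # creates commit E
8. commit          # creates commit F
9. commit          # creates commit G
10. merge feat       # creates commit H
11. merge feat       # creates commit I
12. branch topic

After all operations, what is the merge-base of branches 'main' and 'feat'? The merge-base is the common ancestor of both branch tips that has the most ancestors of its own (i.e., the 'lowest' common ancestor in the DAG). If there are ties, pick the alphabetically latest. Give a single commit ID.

Answer: C

Derivation:
After op 1 (commit): HEAD=main@B [main=B]
After op 2 (branch): HEAD=main@B [feat=B main=B]
After op 3 (checkout): HEAD=feat@B [feat=B main=B]
After op 4 (commit): HEAD=feat@C [feat=C main=B]
After op 5 (checkout): HEAD=main@B [feat=C main=B]
After op 6 (commit): HEAD=main@D [feat=C main=D]
After op 7 (merge): HEAD=main@E [feat=C main=E]
After op 8 (commit): HEAD=main@F [feat=C main=F]
After op 9 (commit): HEAD=main@G [feat=C main=G]
After op 10 (merge): HEAD=main@H [feat=C main=H]
After op 11 (merge): HEAD=main@I [feat=C main=I]
After op 12 (branch): HEAD=main@I [feat=C main=I topic=I]
ancestors(main=I): ['A', 'B', 'C', 'D', 'E', 'F', 'G', 'H', 'I']
ancestors(feat=C): ['A', 'B', 'C']
common: ['A', 'B', 'C']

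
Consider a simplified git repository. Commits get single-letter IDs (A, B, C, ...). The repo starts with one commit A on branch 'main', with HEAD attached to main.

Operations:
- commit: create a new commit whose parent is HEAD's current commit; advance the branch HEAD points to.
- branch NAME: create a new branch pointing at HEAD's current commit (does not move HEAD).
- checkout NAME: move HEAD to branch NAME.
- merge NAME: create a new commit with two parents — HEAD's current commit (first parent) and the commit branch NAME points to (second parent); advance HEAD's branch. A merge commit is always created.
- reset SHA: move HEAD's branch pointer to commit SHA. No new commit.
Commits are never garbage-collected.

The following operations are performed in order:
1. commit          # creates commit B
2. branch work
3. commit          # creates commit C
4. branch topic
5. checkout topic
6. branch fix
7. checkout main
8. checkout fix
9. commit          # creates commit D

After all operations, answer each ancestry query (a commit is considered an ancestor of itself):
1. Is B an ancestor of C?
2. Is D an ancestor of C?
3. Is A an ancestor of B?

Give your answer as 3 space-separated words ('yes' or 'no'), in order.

After op 1 (commit): HEAD=main@B [main=B]
After op 2 (branch): HEAD=main@B [main=B work=B]
After op 3 (commit): HEAD=main@C [main=C work=B]
After op 4 (branch): HEAD=main@C [main=C topic=C work=B]
After op 5 (checkout): HEAD=topic@C [main=C topic=C work=B]
After op 6 (branch): HEAD=topic@C [fix=C main=C topic=C work=B]
After op 7 (checkout): HEAD=main@C [fix=C main=C topic=C work=B]
After op 8 (checkout): HEAD=fix@C [fix=C main=C topic=C work=B]
After op 9 (commit): HEAD=fix@D [fix=D main=C topic=C work=B]
ancestors(C) = {A,B,C}; B in? yes
ancestors(C) = {A,B,C}; D in? no
ancestors(B) = {A,B}; A in? yes

Answer: yes no yes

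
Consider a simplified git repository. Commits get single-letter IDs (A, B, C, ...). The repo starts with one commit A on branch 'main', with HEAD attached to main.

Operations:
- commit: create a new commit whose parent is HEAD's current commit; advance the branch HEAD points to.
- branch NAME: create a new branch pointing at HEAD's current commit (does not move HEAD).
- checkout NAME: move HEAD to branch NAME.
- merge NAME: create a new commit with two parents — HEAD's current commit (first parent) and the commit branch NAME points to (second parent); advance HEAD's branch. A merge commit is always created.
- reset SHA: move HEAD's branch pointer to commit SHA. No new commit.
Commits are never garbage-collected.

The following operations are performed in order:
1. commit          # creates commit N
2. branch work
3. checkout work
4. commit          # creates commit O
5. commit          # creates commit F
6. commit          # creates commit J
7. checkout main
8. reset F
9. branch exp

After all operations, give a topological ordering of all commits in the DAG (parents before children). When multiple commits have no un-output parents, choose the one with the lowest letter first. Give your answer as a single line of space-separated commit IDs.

After op 1 (commit): HEAD=main@N [main=N]
After op 2 (branch): HEAD=main@N [main=N work=N]
After op 3 (checkout): HEAD=work@N [main=N work=N]
After op 4 (commit): HEAD=work@O [main=N work=O]
After op 5 (commit): HEAD=work@F [main=N work=F]
After op 6 (commit): HEAD=work@J [main=N work=J]
After op 7 (checkout): HEAD=main@N [main=N work=J]
After op 8 (reset): HEAD=main@F [main=F work=J]
After op 9 (branch): HEAD=main@F [exp=F main=F work=J]
commit A: parents=[]
commit F: parents=['O']
commit J: parents=['F']
commit N: parents=['A']
commit O: parents=['N']

Answer: A N O F J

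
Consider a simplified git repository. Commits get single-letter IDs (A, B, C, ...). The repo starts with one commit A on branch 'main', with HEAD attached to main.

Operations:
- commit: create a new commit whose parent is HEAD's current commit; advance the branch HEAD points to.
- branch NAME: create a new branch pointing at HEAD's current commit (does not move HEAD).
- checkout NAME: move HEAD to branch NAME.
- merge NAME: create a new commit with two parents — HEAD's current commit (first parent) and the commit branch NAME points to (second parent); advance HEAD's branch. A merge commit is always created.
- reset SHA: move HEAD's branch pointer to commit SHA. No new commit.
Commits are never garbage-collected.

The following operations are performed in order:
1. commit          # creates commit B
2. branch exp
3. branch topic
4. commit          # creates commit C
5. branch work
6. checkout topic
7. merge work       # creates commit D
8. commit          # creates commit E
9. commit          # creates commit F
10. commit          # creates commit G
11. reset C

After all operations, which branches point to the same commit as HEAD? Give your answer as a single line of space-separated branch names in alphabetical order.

After op 1 (commit): HEAD=main@B [main=B]
After op 2 (branch): HEAD=main@B [exp=B main=B]
After op 3 (branch): HEAD=main@B [exp=B main=B topic=B]
After op 4 (commit): HEAD=main@C [exp=B main=C topic=B]
After op 5 (branch): HEAD=main@C [exp=B main=C topic=B work=C]
After op 6 (checkout): HEAD=topic@B [exp=B main=C topic=B work=C]
After op 7 (merge): HEAD=topic@D [exp=B main=C topic=D work=C]
After op 8 (commit): HEAD=topic@E [exp=B main=C topic=E work=C]
After op 9 (commit): HEAD=topic@F [exp=B main=C topic=F work=C]
After op 10 (commit): HEAD=topic@G [exp=B main=C topic=G work=C]
After op 11 (reset): HEAD=topic@C [exp=B main=C topic=C work=C]

Answer: main topic work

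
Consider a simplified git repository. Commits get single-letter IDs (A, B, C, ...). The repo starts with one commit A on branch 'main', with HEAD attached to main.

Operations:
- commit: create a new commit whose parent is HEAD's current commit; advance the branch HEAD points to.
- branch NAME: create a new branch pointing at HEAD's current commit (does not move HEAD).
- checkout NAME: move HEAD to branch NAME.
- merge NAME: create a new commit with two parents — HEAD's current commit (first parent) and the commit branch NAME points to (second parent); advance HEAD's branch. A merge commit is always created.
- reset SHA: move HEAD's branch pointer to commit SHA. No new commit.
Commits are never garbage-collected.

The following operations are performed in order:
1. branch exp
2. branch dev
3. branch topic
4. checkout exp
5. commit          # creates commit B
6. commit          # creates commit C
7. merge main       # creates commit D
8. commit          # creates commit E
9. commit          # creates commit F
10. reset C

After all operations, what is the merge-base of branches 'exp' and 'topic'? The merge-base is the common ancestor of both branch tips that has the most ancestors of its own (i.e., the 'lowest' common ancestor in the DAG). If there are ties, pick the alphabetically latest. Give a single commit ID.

Answer: A

Derivation:
After op 1 (branch): HEAD=main@A [exp=A main=A]
After op 2 (branch): HEAD=main@A [dev=A exp=A main=A]
After op 3 (branch): HEAD=main@A [dev=A exp=A main=A topic=A]
After op 4 (checkout): HEAD=exp@A [dev=A exp=A main=A topic=A]
After op 5 (commit): HEAD=exp@B [dev=A exp=B main=A topic=A]
After op 6 (commit): HEAD=exp@C [dev=A exp=C main=A topic=A]
After op 7 (merge): HEAD=exp@D [dev=A exp=D main=A topic=A]
After op 8 (commit): HEAD=exp@E [dev=A exp=E main=A topic=A]
After op 9 (commit): HEAD=exp@F [dev=A exp=F main=A topic=A]
After op 10 (reset): HEAD=exp@C [dev=A exp=C main=A topic=A]
ancestors(exp=C): ['A', 'B', 'C']
ancestors(topic=A): ['A']
common: ['A']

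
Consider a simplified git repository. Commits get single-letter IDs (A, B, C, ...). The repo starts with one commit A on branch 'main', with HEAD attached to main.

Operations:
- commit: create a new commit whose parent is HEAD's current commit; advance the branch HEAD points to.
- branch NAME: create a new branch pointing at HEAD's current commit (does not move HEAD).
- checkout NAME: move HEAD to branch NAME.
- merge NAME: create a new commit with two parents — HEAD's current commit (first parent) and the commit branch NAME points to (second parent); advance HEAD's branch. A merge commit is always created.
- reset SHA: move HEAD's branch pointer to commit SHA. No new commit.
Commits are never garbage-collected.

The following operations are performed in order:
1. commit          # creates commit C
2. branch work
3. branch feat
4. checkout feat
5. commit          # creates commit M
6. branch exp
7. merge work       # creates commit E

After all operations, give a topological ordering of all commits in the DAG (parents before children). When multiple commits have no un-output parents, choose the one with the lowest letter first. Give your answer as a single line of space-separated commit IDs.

After op 1 (commit): HEAD=main@C [main=C]
After op 2 (branch): HEAD=main@C [main=C work=C]
After op 3 (branch): HEAD=main@C [feat=C main=C work=C]
After op 4 (checkout): HEAD=feat@C [feat=C main=C work=C]
After op 5 (commit): HEAD=feat@M [feat=M main=C work=C]
After op 6 (branch): HEAD=feat@M [exp=M feat=M main=C work=C]
After op 7 (merge): HEAD=feat@E [exp=M feat=E main=C work=C]
commit A: parents=[]
commit C: parents=['A']
commit E: parents=['M', 'C']
commit M: parents=['C']

Answer: A C M E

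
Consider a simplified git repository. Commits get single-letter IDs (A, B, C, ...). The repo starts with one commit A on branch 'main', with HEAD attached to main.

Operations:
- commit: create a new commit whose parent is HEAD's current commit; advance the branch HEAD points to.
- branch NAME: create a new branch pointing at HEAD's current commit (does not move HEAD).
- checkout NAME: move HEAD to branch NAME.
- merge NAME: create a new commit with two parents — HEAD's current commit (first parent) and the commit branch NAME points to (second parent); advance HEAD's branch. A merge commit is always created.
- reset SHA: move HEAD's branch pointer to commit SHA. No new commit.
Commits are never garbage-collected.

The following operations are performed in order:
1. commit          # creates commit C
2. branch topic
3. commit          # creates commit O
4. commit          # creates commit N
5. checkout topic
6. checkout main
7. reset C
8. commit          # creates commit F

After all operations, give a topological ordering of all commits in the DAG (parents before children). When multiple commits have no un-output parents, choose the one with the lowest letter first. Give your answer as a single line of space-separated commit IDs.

After op 1 (commit): HEAD=main@C [main=C]
After op 2 (branch): HEAD=main@C [main=C topic=C]
After op 3 (commit): HEAD=main@O [main=O topic=C]
After op 4 (commit): HEAD=main@N [main=N topic=C]
After op 5 (checkout): HEAD=topic@C [main=N topic=C]
After op 6 (checkout): HEAD=main@N [main=N topic=C]
After op 7 (reset): HEAD=main@C [main=C topic=C]
After op 8 (commit): HEAD=main@F [main=F topic=C]
commit A: parents=[]
commit C: parents=['A']
commit F: parents=['C']
commit N: parents=['O']
commit O: parents=['C']

Answer: A C F O N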